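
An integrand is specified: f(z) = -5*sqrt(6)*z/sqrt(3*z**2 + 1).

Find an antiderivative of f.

The substitution u = 2*z**2 + 2/3 works: f is exactly (dF/du)*(du/dz) for that inner function.
Check: d/dz[-5*sqrt(6)*sqrt(3*z**2 + 1)/3] = -5*sqrt(6)*z/sqrt(3*z**2 + 1) = f(z).

An antiderivative is F(z) = -5*sqrt(6)*sqrt(3*z**2 + 1)/3.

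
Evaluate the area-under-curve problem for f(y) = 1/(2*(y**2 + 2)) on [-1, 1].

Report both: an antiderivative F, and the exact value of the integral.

Antiderivative: F(y) = sqrt(2)*atan(sqrt(2)*y/2)/4; value = sqrt(2)*atan(sqrt(2)/2)/2

Recover f(y) by differentiating a candidate F(y); any mismatch rules it out.
F(y) = sqrt(2)*atan(sqrt(2)*y/2)/4 is an antiderivative of f.
Check: d/dy[sqrt(2)*atan(sqrt(2)*y/2)/4] = 1/(2*y**2 + 4), which equals f(y).
F(1) = sqrt(2)*atan(sqrt(2)/2)/4; F(-1) = -sqrt(2)*atan(sqrt(2)/2)/4.
Integral = F(1) - F(-1) = sqrt(2)*atan(sqrt(2)/2)/2.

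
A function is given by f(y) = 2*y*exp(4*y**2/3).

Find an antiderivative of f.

f matches the chain-rule pattern g'(h)*h' with inner function h(y) = 4*y**2/3; substituting u = h(y) collapses the integral.
Check: d/dy[3*exp(4*y**2/3)/4] = 2*y*exp(4*y**2/3) = f(y).

An antiderivative is F(y) = 3*exp(4*y**2/3)/4.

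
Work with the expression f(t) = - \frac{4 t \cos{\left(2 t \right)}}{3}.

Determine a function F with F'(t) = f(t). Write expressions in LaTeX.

An antiderivative is F(t) = - \frac{2 t \sin{\left(2 t \right)}}{3} - \frac{\cos{\left(2 t \right)}}{3}.

Any candidate F(t) must reproduce f(t) exactly when differentiated.
Check: d/dt[- \frac{2 t \sin{\left(2 t \right)}}{3} - \frac{\cos{\left(2 t \right)}}{3}] = - \frac{4 t \cos{\left(2 t \right)}}{3} = f(t).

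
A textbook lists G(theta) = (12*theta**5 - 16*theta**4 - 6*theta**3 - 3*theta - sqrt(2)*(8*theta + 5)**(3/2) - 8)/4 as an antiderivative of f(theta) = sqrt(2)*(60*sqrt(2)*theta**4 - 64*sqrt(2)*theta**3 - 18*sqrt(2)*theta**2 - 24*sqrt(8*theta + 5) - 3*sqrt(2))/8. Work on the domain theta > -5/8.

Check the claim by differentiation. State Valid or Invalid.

Valid - the claim checks out under differentiation.

d/dtheta[G] = 15*theta**4 - 16*theta**3 - 9*theta**2/2 - 3*sqrt(2)*sqrt(8*theta + 5) - 3/4
This equals f(theta) exactly, so the claim holds.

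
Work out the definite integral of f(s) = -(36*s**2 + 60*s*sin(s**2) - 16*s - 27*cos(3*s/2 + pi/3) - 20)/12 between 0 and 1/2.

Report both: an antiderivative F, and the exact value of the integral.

Antiderivative: F(s) = -(6*s**3 - 4*s**2 - 10*s - 9*sin(3*s/2 + pi/3) - 15*cos(s**2))/6; value = -13/8 - 3*sqrt(3)/4 + 3*sin(3/4 + pi/3)/2 + 5*cos(1/4)/2

A first test for any F(s): its s-derivative must equal f(s) identically.
F(s) = -(6*s**3 - 4*s**2 - 10*s - 9*sin(3*s/2 + pi/3) - 15*cos(s**2))/6 is an antiderivative of f.
Check: d/ds[-(6*s**3 - 4*s**2 - 10*s - 9*sin(3*s/2 + pi/3) - 15*cos(s**2))/6] = -3*s**2 - 5*s*sin(s**2) + 4*s/3 + 9*cos(3*s/2 + pi/3)/4 + 5/3, which equals f(s).
F(1/2) = 7/8 + 3*sin(3/4 + pi/3)/2 + 5*cos(1/4)/2; F(0) = 3*sqrt(3)/4 + 5/2.
Integral = F(1/2) - F(0) = -13/8 - 3*sqrt(3)/4 + 3*sin(3/4 + pi/3)/2 + 5*cos(1/4)/2.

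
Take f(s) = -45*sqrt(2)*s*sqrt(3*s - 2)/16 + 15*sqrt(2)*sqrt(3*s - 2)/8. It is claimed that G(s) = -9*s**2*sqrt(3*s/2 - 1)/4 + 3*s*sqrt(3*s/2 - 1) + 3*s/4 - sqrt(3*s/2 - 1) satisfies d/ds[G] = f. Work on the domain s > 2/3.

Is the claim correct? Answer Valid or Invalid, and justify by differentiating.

d/ds[G] = sqrt(2)*(-135*s**2 + 180*s + 6*sqrt(2)*sqrt(3*s - 2) - 60)/(16*sqrt(3*s - 2))
d/ds[G] - f(s) = 3/4 != 0.

Invalid: d/ds[G] - f = 3/4, which is not 0.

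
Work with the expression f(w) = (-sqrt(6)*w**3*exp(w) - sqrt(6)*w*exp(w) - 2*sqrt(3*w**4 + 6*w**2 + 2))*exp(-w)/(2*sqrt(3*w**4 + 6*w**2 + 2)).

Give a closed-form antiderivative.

A first test for any F(w): its w-derivative must equal f(w) identically.
Check: d/dw[-(sqrt(6)*sqrt(3*w**4 + 6*w**2 + 2)*exp(w) - 12)*exp(-w)/12] = (-sqrt(6)*w**3*exp(w) - sqrt(6)*w*exp(w) - 2*sqrt(3*w**4 + 6*w**2 + 2))*exp(-w)/(2*sqrt(3*w**4 + 6*w**2 + 2)) = f(w).

An antiderivative is F(w) = -(sqrt(6)*sqrt(3*w**4 + 6*w**2 + 2)*exp(w) - 12)*exp(-w)/12.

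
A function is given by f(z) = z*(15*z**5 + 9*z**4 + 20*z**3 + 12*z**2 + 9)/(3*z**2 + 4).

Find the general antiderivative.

A first test for any F(z): its z-derivative must equal f(z) identically.
Check: d/dz[(12*z**5 + 9*z**4 + 18*log(z**2 + 4/3) - 8)/12] = (15*z**6 + 9*z**5 + 20*z**4 + 12*z**3 + 9*z)/(3*z**2 + 4), which equals f(z).

F(z) = (12*z**5 + 9*z**4 + 18*log(z**2 + 4/3) - 8)/12 + C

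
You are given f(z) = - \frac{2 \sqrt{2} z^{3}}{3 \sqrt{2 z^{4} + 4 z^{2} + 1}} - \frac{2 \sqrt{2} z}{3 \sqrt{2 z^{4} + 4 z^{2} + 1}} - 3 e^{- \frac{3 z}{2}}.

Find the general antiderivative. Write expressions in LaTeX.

F(z) = - \frac{\sqrt{z^{4} + 2 z^{2} + \frac{1}{2}}}{3} + 2 e^{- \frac{3 z}{2}} + C

Integrate term by term and add the pieces.
Check: d/dz[- \frac{\sqrt{z^{4} + 2 z^{2} + \frac{1}{2}}}{3} + 2 e^{- \frac{3 z}{2}}] = \frac{\left(- 2 \sqrt{2} z^{3} e^{\frac{3 z}{2}} - 2 \sqrt{2} z e^{\frac{3 z}{2}} - 9 \sqrt{2 z^{4} + 4 z^{2} + 1}\right) e^{- \frac{3 z}{2}}}{3 \sqrt{2 z^{4} + 4 z^{2} + 1}}, which equals f(z).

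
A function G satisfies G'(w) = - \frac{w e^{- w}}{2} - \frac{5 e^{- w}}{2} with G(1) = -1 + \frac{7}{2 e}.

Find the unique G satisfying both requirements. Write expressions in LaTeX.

G'(w) has the shape u'v + uv' for u = \frac{w}{2} + 3 and v = e^{- w} — it is the derivative of the product u*v.
A general antiderivative is \frac{\left(w + 6\right) e^{- w}}{2} + C.
The condition gives C = -1 + \frac{7}{2 e} - (\frac{7}{2 e}) = -1.
So G(w) = \frac{\left(w - 2 e^{w} + 6\right) e^{- w}}{2}.
Check: d/dw[\frac{\left(w - 2 e^{w} + 6\right) e^{- w}}{2}] = \frac{\left(- w - 5\right) e^{- w}}{2}, which equals G'(w).

G(w) = \frac{\left(w - 2 e^{w} + 6\right) e^{- w}}{2}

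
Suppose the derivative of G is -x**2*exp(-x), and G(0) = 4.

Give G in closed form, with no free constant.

G(x) = (x**2 + 2*x + 2*exp(x) + 2)*exp(-x)

Recognize the product-rule pattern: G'(x) = u'v + uv' with u = x**2 + 2*x + 2, v = exp(-x), so integration by parts undoes it.
A general antiderivative is (x**2 + 2*x + 2)*exp(-x) + C.
The condition gives C = 4 - (2) = 2.
So G(x) = (x**2 + 2*x + 2*exp(x) + 2)*exp(-x).
Check: d/dx[(x**2 + 2*x + 2*exp(x) + 2)*exp(-x)] = -x**2*exp(-x) = G'(x).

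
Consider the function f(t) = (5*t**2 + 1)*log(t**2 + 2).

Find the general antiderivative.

F(t) = 5*t**3*log(t**2 + 2)/3 - 10*t**3/9 + t*log(t**2 + 2) + 14*t/3 - 14*sqrt(2)*atan(sqrt(2)*t/2)/3 + C

Any candidate F(t) must reproduce f(t) exactly when differentiated.
Check: d/dt[5*t**3*log(t**2 + 2)/3 - 10*t**3/9 + t*log(t**2 + 2) + 14*t/3 - 14*sqrt(2)*atan(sqrt(2)*t/2)/3] = 5*t**2*log(t**2 + 2) + log(t**2 + 2), which equals f(t).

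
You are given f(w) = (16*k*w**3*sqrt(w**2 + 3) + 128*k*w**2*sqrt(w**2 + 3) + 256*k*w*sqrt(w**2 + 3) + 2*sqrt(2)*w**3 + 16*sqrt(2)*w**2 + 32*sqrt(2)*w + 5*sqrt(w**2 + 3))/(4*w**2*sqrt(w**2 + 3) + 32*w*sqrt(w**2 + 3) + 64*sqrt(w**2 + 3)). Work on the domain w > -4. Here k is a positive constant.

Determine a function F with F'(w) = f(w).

An antiderivative F(w) passes only if d/dw[F] lands on f(w) exactly.
Check: d/dw[2*k*w**2 + sqrt(w**2/2 + 3/2) - 5/(4*w + 16)] = (16*k*w**3*sqrt(w**2 + 3) + 128*k*w**2*sqrt(w**2 + 3) + 256*k*w*sqrt(w**2 + 3) + 2*sqrt(2)*w**3 + 16*sqrt(2)*w**2 + 32*sqrt(2)*w + 5*sqrt(w**2 + 3))/(4*w**2*sqrt(w**2 + 3) + 32*w*sqrt(w**2 + 3) + 64*sqrt(w**2 + 3)) = f(w).

An antiderivative is F(w) = 2*k*w**2 + sqrt(w**2/2 + 3/2) - 5/(4*w + 16).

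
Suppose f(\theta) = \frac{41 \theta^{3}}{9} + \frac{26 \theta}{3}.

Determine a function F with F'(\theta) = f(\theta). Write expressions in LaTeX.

An antiderivative is F(\theta) = \frac{41 \theta^{4}}{36} + \frac{13 \theta^{2}}{3}.

The integrand splits into summands that can be handled one at a time.
Check: d/d\theta[\frac{41 \theta^{4}}{36} + \frac{13 \theta^{2}}{3}] = \frac{41 \theta^{3}}{9} + \frac{26 \theta}{3} = f(\theta).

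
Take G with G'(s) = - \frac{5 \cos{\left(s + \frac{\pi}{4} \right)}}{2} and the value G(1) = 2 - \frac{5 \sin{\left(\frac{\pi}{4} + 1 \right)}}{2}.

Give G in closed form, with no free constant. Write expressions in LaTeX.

G(s) = 2 - \frac{5 \sin{\left(s + \frac{\pi}{4} \right)}}{2}

Recover the given G'(s) by differentiating a candidate G(s); any mismatch rules it out.
A general antiderivative is - \frac{5 \sin{\left(s + \frac{\pi}{4} \right)}}{2} + C.
The condition gives C = 2 - \frac{5 \sin{\left(\frac{\pi}{4} + 1 \right)}}{2} - (- \frac{5 \sin{\left(\frac{\pi}{4} + 1 \right)}}{2}) = 2.
So G(s) = 2 - \frac{5 \sin{\left(s + \frac{\pi}{4} \right)}}{2}.
Check: d/ds[2 - \frac{5 \sin{\left(s + \frac{\pi}{4} \right)}}{2}] = - \frac{5 \cos{\left(s + \frac{\pi}{4} \right)}}{2} = G'(s).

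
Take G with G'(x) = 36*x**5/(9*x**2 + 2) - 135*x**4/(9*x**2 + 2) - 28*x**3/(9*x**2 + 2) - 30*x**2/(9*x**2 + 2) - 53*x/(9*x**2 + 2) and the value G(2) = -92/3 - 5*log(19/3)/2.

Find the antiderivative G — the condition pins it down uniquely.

The integrand splits into summands that can be handled one at a time.
A general antiderivative is x**4 - 5*x**3 - 2*x**2 - 5*log(3*x**2/2 + 1/3)/2 + 1/3 + C.
The condition gives C = -92/3 - 5*log(19/3)/2 - (-95/3 - 5*log(19/3)/2) = 1.
So G(x) = (6*x**4 - 30*x**3 - 12*x**2 - 15*log(3*x**2/2 + 1/3) + 8)/6.
Check: d/dx[(6*x**4 - 30*x**3 - 12*x**2 - 15*log(3*x**2/2 + 1/3) + 8)/6] = (36*x**5 - 135*x**4 - 28*x**3 - 30*x**2 - 53*x)/(9*x**2 + 2), which equals G'(x).

G(x) = (6*x**4 - 30*x**3 - 12*x**2 - 15*log(3*x**2/2 + 1/3) + 8)/6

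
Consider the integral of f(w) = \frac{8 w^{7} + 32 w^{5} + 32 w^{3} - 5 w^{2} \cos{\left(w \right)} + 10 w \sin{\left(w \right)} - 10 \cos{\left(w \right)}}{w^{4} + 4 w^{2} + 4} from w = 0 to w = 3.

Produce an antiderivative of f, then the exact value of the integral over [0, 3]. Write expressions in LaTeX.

Since d/dw undoes antidifferentiation here, F'(w) = f(w) is required of F(w).
F(w) = 2 w^{4} - \frac{5 \sin{\left(w \right)}}{w^{2} + 2} is an antiderivative of f.
Check: d/dw[2 w^{4} - \frac{5 \sin{\left(w \right)}}{w^{2} + 2}] = \frac{8 w^{7} + 32 w^{5} + 32 w^{3} - 5 w^{2} \cos{\left(w \right)} + 10 w \sin{\left(w \right)} - 10 \cos{\left(w \right)}}{w^{4} + 4 w^{2} + 4} = f(w).
F(3) = 162 - \frac{5 \sin{\left(3 \right)}}{11}; F(0) = 0.
Integral = F(3) - F(0) = 162 - \frac{5 \sin{\left(3 \right)}}{11}.

Antiderivative: F(w) = 2 w^{4} - \frac{5 \sin{\left(w \right)}}{w^{2} + 2}; value = 162 - \frac{5 \sin{\left(3 \right)}}{11}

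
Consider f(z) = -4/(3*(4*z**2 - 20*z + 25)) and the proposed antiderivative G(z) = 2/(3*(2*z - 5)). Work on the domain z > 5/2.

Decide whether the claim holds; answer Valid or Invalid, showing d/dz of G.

Valid. The derivative of G reproduces f.

d/dz[G] = -4/(12*z**2 - 60*z + 75)
This equals f(z) exactly, so the claim holds.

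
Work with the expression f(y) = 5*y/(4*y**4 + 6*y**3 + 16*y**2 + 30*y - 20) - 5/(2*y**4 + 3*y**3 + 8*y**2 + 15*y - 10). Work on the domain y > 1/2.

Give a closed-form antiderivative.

An antiderivative is F(y) = (-18*log(y - 1/2) + 28*log(y + 2) - 5*log(y**2 + 5) + 13*sqrt(5)*atan(sqrt(5)*y/5))/126.

Factor the denominator (2*(y + 2)*(2*y - 1)*(y**2 + 5)) and decompose: f = -5*(2*y - 13)/(126*(y**2 + 5)) - 2/(7*(2*y - 1)) + 2/(9*(y + 2)); each piece integrates to a log, atan, or power term.
Check: d/dy[(-18*log(y - 1/2) + 28*log(y + 2) - 5*log(y**2 + 5) + 13*sqrt(5)*atan(sqrt(5)*y/5))/126] = (5*y - 10)/(4*y**4 + 6*y**3 + 16*y**2 + 30*y - 20), which equals f(y).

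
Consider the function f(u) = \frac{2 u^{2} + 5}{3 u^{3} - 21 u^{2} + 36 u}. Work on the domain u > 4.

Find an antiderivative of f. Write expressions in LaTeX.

An antiderivative is F(u) = \frac{5 \log{\left(u \right)} + 111 \log{\left(u - 4 \right)} - 92 \log{\left(u - 3 \right)}}{36}.

The denominator factors as 3 u \left(u - 4\right) \left(u - 3\right); partial fractions split f into directly integrable pieces: - \frac{23}{9 \left(u - 3\right)} + \frac{37}{12 \left(u - 4\right)} + \frac{5}{36 u}.
Check: d/du[\frac{5 \log{\left(u \right)} + 111 \log{\left(u - 4 \right)} - 92 \log{\left(u - 3 \right)}}{36}] = \frac{2 u^{2} + 5}{3 u^{3} - 21 u^{2} + 36 u} = f(u).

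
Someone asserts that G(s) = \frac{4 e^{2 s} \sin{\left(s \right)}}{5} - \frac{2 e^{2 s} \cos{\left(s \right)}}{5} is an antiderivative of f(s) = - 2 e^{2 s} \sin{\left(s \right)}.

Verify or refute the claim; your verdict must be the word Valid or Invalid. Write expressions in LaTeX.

Invalid: d/ds[G] - f = 4 e^{2 s} \sin{\left(s \right)}, which is not 0.

d/ds[G] = 2 e^{2 s} \sin{\left(s \right)}
d/ds[G] - f(s) = 4 e^{2 s} \sin{\left(s \right)} != 0.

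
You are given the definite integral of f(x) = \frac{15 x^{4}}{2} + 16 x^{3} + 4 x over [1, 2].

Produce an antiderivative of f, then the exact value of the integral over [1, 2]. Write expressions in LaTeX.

Antiderivative: F(x) = \frac{3 x^{5}}{2} + 4 x^{4} + 2 x^{2}; value = \frac{225}{2}

The integrand splits into summands that can be handled one at a time.
F(x) = \frac{3 x^{5}}{2} + 4 x^{4} + 2 x^{2} is an antiderivative of f.
Check: d/dx[\frac{3 x^{5}}{2} + 4 x^{4} + 2 x^{2}] = \frac{15 x^{4}}{2} + 16 x^{3} + 4 x = f(x).
F(2) = 120; F(1) = \frac{15}{2}.
Integral = F(2) - F(1) = \frac{225}{2}.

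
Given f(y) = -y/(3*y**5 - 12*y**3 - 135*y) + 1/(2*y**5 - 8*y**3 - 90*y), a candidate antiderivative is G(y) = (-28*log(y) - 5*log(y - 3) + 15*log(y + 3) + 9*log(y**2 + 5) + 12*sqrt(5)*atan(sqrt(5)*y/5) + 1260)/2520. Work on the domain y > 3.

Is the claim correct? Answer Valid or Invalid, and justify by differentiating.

d/dy[G] = (3 - 2*y)/(6*y**5 - 24*y**3 - 270*y)
This equals f(y) exactly, so the claim holds.

Valid. The derivative of G reproduces f.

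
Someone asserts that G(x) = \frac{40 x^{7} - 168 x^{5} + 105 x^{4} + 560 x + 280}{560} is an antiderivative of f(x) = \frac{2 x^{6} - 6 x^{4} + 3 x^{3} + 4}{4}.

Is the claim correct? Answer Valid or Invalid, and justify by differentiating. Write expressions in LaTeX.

d/dx[G] = \frac{x^{6}}{2} - \frac{3 x^{4}}{2} + \frac{3 x^{3}}{4} + 1
This equals f(x) exactly, so the claim holds.

Valid. The derivative of G reproduces f.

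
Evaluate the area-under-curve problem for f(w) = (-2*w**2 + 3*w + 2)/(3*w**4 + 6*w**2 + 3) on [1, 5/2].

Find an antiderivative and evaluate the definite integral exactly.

Recognize the product-rule pattern: f = u'v + uv' with u = 1/(2*w**2 + 2), v = 4*w/3 - 1, so integration by parts undoes it.
F(w) = (4*w - 3)/(6*w**2 + 6) is an antiderivative of f.
Check: d/dw[(4*w - 3)/(6*w**2 + 6)] = (-2*w**2 + 3*w + 2)/(3*w**4 + 6*w**2 + 3) = f(w).
F(5/2) = 14/87; F(1) = 1/12.
Integral = F(5/2) - F(1) = 9/116.

Antiderivative: F(w) = (4*w - 3)/(6*w**2 + 6); value = 9/116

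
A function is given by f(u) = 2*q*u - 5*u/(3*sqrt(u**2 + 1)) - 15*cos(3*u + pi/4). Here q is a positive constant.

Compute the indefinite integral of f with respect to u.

F(u) = (3*q*u**2 - 5*sqrt(u**2 + 1) - 15*sin(3*u + pi/4))/3 + C

The integrand splits into summands that can be handled one at a time.
Check: d/du[(3*q*u**2 - 5*sqrt(u**2 + 1) - 15*sin(3*u + pi/4))/3] = (6*q*u*sqrt(u**2 + 1) - 5*u - 45*sqrt(u**2 + 1)*cos(3*u + pi/4))/(3*sqrt(u**2 + 1)), which equals f(u).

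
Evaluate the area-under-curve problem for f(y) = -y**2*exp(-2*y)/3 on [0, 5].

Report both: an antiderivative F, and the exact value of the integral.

Antiderivative: F(y) = (2*y**2 + 2*y + 1)*exp(-2*y)/12; value = -1/12 + 61*exp(-10)/12

f has the shape u'v + uv' for u = y**2/6 + y/6 + 1/12 and v = exp(-2*y) — it is the derivative of the product u*v.
F(y) = (2*y**2 + 2*y + 1)*exp(-2*y)/12 is an antiderivative of f.
Check: d/dy[(2*y**2 + 2*y + 1)*exp(-2*y)/12] = -y**2*exp(-2*y)/3 = f(y).
F(5) = 61*exp(-10)/12; F(0) = 1/12.
Integral = F(5) - F(0) = -1/12 + 61*exp(-10)/12.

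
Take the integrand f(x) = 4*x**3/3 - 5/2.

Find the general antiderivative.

An antiderivative F(x) passes only if d/dx[F] lands on f(x) exactly.
Check: d/dx[x*(2*x**3 - 15)/6] = 4*x**3/3 - 5/2 = f(x).

F(x) = x*(2*x**3 - 15)/6 + C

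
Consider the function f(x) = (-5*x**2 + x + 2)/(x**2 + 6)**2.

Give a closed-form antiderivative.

Check any antiderivative F(x) by computing F'(x) and comparing it with f(x).
Check: d/dx[-(3 - 16*x)/(6*x**2 + 36) - 7*sqrt(6)*atan(sqrt(6)*x/6)/18] = (-5*x**2 + x + 2)/(x**4 + 12*x**2 + 36), which equals f(x).

An antiderivative is F(x) = -(3 - 16*x)/(6*x**2 + 36) - 7*sqrt(6)*atan(sqrt(6)*x/6)/18.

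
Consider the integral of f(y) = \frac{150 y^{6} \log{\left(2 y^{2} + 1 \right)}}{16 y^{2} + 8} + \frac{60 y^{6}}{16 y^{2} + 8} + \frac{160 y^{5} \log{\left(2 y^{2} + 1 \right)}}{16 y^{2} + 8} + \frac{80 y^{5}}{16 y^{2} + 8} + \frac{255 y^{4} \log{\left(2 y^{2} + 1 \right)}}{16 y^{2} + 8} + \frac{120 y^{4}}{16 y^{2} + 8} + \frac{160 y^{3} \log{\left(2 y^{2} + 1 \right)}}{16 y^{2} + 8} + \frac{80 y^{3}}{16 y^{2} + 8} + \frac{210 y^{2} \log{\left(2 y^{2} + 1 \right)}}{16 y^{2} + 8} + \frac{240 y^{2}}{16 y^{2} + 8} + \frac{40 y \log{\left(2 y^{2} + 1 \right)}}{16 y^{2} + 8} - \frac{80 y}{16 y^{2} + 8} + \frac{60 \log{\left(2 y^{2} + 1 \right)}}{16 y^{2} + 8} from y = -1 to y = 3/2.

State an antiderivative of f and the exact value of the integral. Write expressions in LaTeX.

Recognize the product-rule pattern: f = u'v + uv' with u = \frac{15 y^{5}}{8} + \frac{5 y^{4}}{2} + \frac{15 y^{3}}{4} + \frac{5 y^{2}}{2} + \frac{15 y}{2} - \frac{5}{2}, v = \log{\left(2 y^{2} + 1 \right)}, so integration by parts undoes it.
F(y) = \frac{5 \left(3 y^{5} + 4 y^{4} + 6 y^{3} + 4 y^{2} + 12 y - 4\right) \log{\left(2 y^{2} + 1 \right)}}{8} is an antiderivative of f.
Check: d/dy[\frac{5 \left(3 y^{5} + 4 y^{4} + 6 y^{3} + 4 y^{2} + 12 y - 4\right) \log{\left(2 y^{2} + 1 \right)}}{8}] = \frac{150 y^{6} \log{\left(2 y^{2} + 1 \right)} + 60 y^{6} + 160 y^{5} \log{\left(2 y^{2} + 1 \right)} + 80 y^{5} + 255 y^{4} \log{\left(2 y^{2} + 1 \right)} + 120 y^{4} + 160 y^{3} \log{\left(2 y^{2} + 1 \right)} + 80 y^{3} + 210 y^{2} \log{\left(2 y^{2} + 1 \right)} + 240 y^{2} + 40 y \log{\left(2 y^{2} + 1 \right)} - 80 y + 60 \log{\left(2 y^{2} + 1 \right)}}{16 y^{2} + 8}, which equals f(y).
F(3/2) = \frac{13805 \log{\left(\frac{11}{2} \right)}}{256}; F(-1) = - \frac{85 \log{\left(3 \right)}}{8}.
Integral = F(3/2) - F(-1) = \frac{85 \log{\left(3 \right)}}{8} + \frac{13805 \log{\left(\frac{11}{2} \right)}}{256}.

Antiderivative: F(y) = \frac{5 \left(3 y^{5} + 4 y^{4} + 6 y^{3} + 4 y^{2} + 12 y - 4\right) \log{\left(2 y^{2} + 1 \right)}}{8}; value = \frac{85 \log{\left(3 \right)}}{8} + \frac{13805 \log{\left(\frac{11}{2} \right)}}{256}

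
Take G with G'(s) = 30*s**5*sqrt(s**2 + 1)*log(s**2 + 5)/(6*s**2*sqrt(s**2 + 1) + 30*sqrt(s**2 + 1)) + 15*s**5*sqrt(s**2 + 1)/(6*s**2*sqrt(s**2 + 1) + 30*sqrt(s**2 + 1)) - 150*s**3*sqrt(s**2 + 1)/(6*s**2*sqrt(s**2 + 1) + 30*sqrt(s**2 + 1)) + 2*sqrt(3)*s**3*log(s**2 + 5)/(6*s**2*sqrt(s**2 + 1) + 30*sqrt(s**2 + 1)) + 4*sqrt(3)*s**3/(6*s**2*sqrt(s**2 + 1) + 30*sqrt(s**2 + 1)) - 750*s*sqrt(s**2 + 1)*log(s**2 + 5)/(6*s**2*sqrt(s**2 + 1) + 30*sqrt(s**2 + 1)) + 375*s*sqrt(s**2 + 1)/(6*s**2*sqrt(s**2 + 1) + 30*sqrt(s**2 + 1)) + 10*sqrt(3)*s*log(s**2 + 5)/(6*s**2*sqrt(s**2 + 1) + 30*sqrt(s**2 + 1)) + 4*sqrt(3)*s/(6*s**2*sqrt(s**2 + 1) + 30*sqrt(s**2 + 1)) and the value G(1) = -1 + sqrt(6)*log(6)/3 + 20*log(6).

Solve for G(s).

Recognize the product-rule pattern: G'(s) = u'v + uv' with u = 5*(5 - s**2)**2/4 + sqrt(3*s**2 + 3)/3, v = log(s**2 + 5), so integration by parts undoes it.
A general antiderivative is -(-5*(5 - s**2)**2/2 - 2*sqrt(3*s**2 + 3)/3)*log(s**2 + 5)/2 + C.
The condition gives C = -1 + sqrt(6)*log(6)/3 + 20*log(6) - (sqrt(6)*log(6)/3 + 20*log(6)) = -1.
So G(s) = 5*s**4*log(s**2 + 5)/4 - 25*s**2*log(s**2 + 5)/2 + sqrt(3*s**2 + 3)*log(s**2 + 5)/3 + 125*log(s**2 + 5)/4 - 1.
Check: d/ds[5*s**4*log(s**2 + 5)/4 - 25*s**2*log(s**2 + 5)/2 + sqrt(3*s**2 + 3)*log(s**2 + 5)/3 + 125*log(s**2 + 5)/4 - 1] = (30*s**5*sqrt(s**2 + 1)*log(s**2 + 5) + 15*s**5*sqrt(s**2 + 1) - 150*s**3*sqrt(s**2 + 1) + 2*sqrt(3)*s**3*log(s**2 + 5) + 4*sqrt(3)*s**3 - 750*s*sqrt(s**2 + 1)*log(s**2 + 5) + 375*s*sqrt(s**2 + 1) + 10*sqrt(3)*s*log(s**2 + 5) + 4*sqrt(3)*s)/(6*s**2*sqrt(s**2 + 1) + 30*sqrt(s**2 + 1)), which equals G'(s).

G(s) = 5*s**4*log(s**2 + 5)/4 - 25*s**2*log(s**2 + 5)/2 + sqrt(3*s**2 + 3)*log(s**2 + 5)/3 + 125*log(s**2 + 5)/4 - 1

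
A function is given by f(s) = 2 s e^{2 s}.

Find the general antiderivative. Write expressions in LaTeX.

F(s) = s e^{2 s} - \frac{e^{2 s}}{2} + C

Recognize the product-rule pattern: f = u'v + uv' with u = s - \frac{1}{2}, v = e^{2 s}, so integration by parts undoes it.
Check: d/ds[s e^{2 s} - \frac{e^{2 s}}{2}] = 2 s e^{2 s} = f(s).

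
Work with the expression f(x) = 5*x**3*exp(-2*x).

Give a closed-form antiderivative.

Recognize the product-rule pattern: f = u'v + uv' with u = -5*x**3/2 - 15*x**2/4 - 15*x/4 - 15/8, v = exp(-2*x), so integration by parts undoes it.
Check: d/dx[-5*x**3*exp(-2*x)/2 - 15*x**2*exp(-2*x)/4 - 15*x*exp(-2*x)/4 - 15*exp(-2*x)/8] = 5*x**3*exp(-2*x) = f(x).

An antiderivative is F(x) = -5*x**3*exp(-2*x)/2 - 15*x**2*exp(-2*x)/4 - 15*x*exp(-2*x)/4 - 15*exp(-2*x)/8.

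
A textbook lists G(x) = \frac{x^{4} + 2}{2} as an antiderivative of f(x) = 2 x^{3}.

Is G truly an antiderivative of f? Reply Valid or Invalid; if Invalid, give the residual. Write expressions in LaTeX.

d/dx[G] = 2 x^{3}
This equals f(x) exactly, so the claim holds.

Valid. The derivative of G reproduces f.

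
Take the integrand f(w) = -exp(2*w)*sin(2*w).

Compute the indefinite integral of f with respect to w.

A first test for any F(w): its w-derivative must equal f(w) identically.
Check: d/dw[(-sin(2*w) + cos(2*w))*exp(2*w)/4] = -exp(2*w)*sin(2*w) = f(w).

F(w) = (-sin(2*w) + cos(2*w))*exp(2*w)/4 + C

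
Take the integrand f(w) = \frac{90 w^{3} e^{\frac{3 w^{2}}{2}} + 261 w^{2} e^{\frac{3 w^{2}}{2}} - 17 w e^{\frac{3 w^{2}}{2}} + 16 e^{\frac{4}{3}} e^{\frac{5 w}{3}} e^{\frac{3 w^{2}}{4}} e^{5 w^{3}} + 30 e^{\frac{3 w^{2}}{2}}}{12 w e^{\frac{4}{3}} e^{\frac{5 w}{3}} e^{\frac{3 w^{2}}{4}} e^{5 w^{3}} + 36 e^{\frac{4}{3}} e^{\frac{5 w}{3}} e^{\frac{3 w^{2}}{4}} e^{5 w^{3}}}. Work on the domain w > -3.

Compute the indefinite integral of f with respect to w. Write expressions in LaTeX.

F(w) = \frac{- 3 e^{- 5 w^{3} + \frac{3 w^{2}}{4} - \frac{5 w}{3} - \frac{4}{3}} + 8 \log{\left(2 w + 6 \right)}}{6} + C

Any candidate F(w) must reproduce f(w) exactly when differentiated.
Check: d/dw[\frac{- 3 e^{- 5 w^{3} + \frac{3 w^{2}}{4} - \frac{5 w}{3} - \frac{4}{3}} + 8 \log{\left(2 w + 6 \right)}}{6}] = \frac{90 w^{3} + 261 w^{2} - 17 w + 16 e^{\frac{4}{3}} e^{\frac{5 w}{3}} e^{- \frac{3 w^{2}}{4}} e^{5 w^{3}} + 30}{12 w e^{\frac{4}{3}} e^{\frac{5 w}{3}} e^{- \frac{3 w^{2}}{4}} e^{5 w^{3}} + 36 e^{\frac{4}{3}} e^{\frac{5 w}{3}} e^{- \frac{3 w^{2}}{4}} e^{5 w^{3}}}, which equals f(w).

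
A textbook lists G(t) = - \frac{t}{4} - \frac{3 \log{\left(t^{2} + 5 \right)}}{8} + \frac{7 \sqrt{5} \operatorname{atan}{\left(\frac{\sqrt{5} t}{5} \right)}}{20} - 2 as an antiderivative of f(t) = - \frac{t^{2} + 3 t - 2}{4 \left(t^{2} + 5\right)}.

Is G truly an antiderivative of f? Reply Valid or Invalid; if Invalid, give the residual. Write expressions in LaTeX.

Valid. The derivative of G reproduces f.

d/dt[G] = \frac{- t^{2} - 3 t + 2}{4 t^{2} + 20}
This equals f(t) exactly, so the claim holds.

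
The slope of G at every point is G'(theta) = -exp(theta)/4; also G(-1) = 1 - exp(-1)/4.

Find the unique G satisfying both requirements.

Differentiate the proposed G(theta) back; it has to land on the given G'(theta).
A general antiderivative is -exp(theta)/4 + C.
The condition gives C = 1 - exp(-1)/4 - (-exp(-1)/4) = 1.
So G(theta) = (4 - exp(theta))/4.
Check: d/dtheta[(4 - exp(theta))/4] = -exp(theta)/4 = G'(theta).

G(theta) = (4 - exp(theta))/4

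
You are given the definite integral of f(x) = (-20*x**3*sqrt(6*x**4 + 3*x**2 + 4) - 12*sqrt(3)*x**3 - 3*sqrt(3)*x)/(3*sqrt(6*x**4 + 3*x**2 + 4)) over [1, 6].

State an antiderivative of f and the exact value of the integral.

Antiderivative: F(x) = sqrt(3)*(-5*sqrt(3)*x**4 - 3*sqrt(6*x**4 + 3*x**2 + 4))/9; value = -6475/3 - 4*sqrt(1479)/3 + sqrt(39)/3

Check any antiderivative F(x) by computing F'(x) and comparing it with f(x).
F(x) = sqrt(3)*(-5*sqrt(3)*x**4 - 3*sqrt(6*x**4 + 3*x**2 + 4))/9 is an antiderivative of f.
Check: d/dx[sqrt(3)*(-5*sqrt(3)*x**4 - 3*sqrt(6*x**4 + 3*x**2 + 4))/9] = (-20*x**3*sqrt(6*x**4 + 3*x**2 + 4) - 12*sqrt(3)*x**3 - 3*sqrt(3)*x)/(3*sqrt(6*x**4 + 3*x**2 + 4)) = f(x).
F(6) = -2160 - 4*sqrt(1479)/3; F(1) = -sqrt(39)/3 - 5/3.
Integral = F(6) - F(1) = -6475/3 - 4*sqrt(1479)/3 + sqrt(39)/3.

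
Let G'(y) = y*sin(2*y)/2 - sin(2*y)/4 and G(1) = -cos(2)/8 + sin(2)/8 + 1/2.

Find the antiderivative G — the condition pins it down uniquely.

Integrate term by term and add the pieces.
A general antiderivative is -y*cos(2*y)/4 + sin(2*y)/8 + cos(2*y)/8 + C.
The condition gives C = -cos(2)/8 + sin(2)/8 + 1/2 - (-cos(2)/8 + sin(2)/8) = 1/2.
So G(y) = -(2*y*cos(2*y) - sin(2*y) - cos(2*y) - 4)/8.
Check: d/dy[-(2*y*cos(2*y) - sin(2*y) - cos(2*y) - 4)/8] = y*sin(2*y)/2 - sin(2*y)/4 = G'(y).

G(y) = -(2*y*cos(2*y) - sin(2*y) - cos(2*y) - 4)/8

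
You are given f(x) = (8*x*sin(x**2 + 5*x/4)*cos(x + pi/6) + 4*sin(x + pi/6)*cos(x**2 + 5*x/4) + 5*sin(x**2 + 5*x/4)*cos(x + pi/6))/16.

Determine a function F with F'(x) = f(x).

An antiderivative is F(x) = -cos(x + pi/6)*cos(x**2 + 5*x/4)/4.

Recognize the product-rule pattern: f = u'v + uv' with u = -cos(x + pi/6)/4, v = cos(x**2 + 5*x/4), so integration by parts undoes it.
Check: d/dx[-cos(x + pi/6)*cos(x**2 + 5*x/4)/4] = x*sin(x**2 + 5*x/4)*cos(x + pi/6)/2 + sin(x + pi/6)*cos(x**2 + 5*x/4)/4 + 5*sin(x**2 + 5*x/4)*cos(x + pi/6)/16, which equals f(x).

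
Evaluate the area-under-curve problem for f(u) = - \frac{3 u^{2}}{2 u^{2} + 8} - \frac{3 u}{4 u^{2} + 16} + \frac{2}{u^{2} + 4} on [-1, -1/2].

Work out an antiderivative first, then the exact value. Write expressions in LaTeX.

The integrand splits into summands that can be handled one at a time.
F(u) = - \frac{3 u}{2} - \frac{3 \log{\left(u^{2} + 4 \right)}}{8} + 4 \operatorname{atan}{\left(\frac{u}{2} \right)} is an antiderivative of f.
Check: d/du[- \frac{3 u}{2} - \frac{3 \log{\left(u^{2} + 4 \right)}}{8} + 4 \operatorname{atan}{\left(\frac{u}{2} \right)}] = \frac{- 6 u^{2} - 3 u + 8}{4 u^{2} + 16}, which equals f(u).
F(-1/2) = - 4 \operatorname{atan}{\left(\frac{1}{4} \right)} - \frac{3 \log{\left(\frac{17}{4} \right)}}{8} + \frac{3}{4}; F(-1) = - 4 \operatorname{atan}{\left(\frac{1}{2} \right)} - \frac{3 \log{\left(5 \right)}}{8} + \frac{3}{2}.
Integral = F(-1/2) - F(-1) = - 4 \operatorname{atan}{\left(\frac{1}{4} \right)} - \frac{3}{4} - \frac{3 \log{\left(\frac{17}{4} \right)}}{8} + \frac{3 \log{\left(5 \right)}}{8} + 4 \operatorname{atan}{\left(\frac{1}{2} \right)}.

Antiderivative: F(u) = - \frac{3 u}{2} - \frac{3 \log{\left(u^{2} + 4 \right)}}{8} + 4 \operatorname{atan}{\left(\frac{u}{2} \right)}; value = - 4 \operatorname{atan}{\left(\frac{1}{4} \right)} - \frac{3}{4} - \frac{3 \log{\left(\frac{17}{4} \right)}}{8} + \frac{3 \log{\left(5 \right)}}{8} + 4 \operatorname{atan}{\left(\frac{1}{2} \right)}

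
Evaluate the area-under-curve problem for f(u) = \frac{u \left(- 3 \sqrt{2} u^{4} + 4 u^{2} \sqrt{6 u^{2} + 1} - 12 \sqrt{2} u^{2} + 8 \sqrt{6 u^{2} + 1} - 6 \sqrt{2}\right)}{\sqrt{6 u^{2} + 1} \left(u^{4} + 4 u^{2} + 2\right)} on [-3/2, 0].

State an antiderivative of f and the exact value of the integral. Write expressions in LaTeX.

For F(u) to be correct the identity F'(u) - f(u) = 0 must hold.
F(u) = - \sqrt{3 u^{2} + \frac{1}{2}} + \log{\left(u^{4} + 4 u^{2} + 2 \right)} is an antiderivative of f.
Check: d/du[- \sqrt{3 u^{2} + \frac{1}{2}} + \log{\left(u^{4} + 4 u^{2} + 2 \right)}] = \frac{- 3 \sqrt{2} u^{5} + 4 u^{3} \sqrt{6 u^{2} + 1} - 12 \sqrt{2} u^{3} + 8 u \sqrt{6 u^{2} + 1} - 6 \sqrt{2} u}{u^{4} \sqrt{6 u^{2} + 1} + 4 u^{2} \sqrt{6 u^{2} + 1} + 2 \sqrt{6 u^{2} + 1}}, which equals f(u).
F(0) = - \frac{\sqrt{2}}{2} + \log{\left(2 \right)}; F(-3/2) = - \frac{\sqrt{29}}{2} + \log{\left(\frac{257}{16} \right)}.
Integral = F(0) - F(-3/2) = - \log{\left(\frac{257}{16} \right)} - \frac{\sqrt{2}}{2} + \log{\left(2 \right)} + \frac{\sqrt{29}}{2}.

Antiderivative: F(u) = - \sqrt{3 u^{2} + \frac{1}{2}} + \log{\left(u^{4} + 4 u^{2} + 2 \right)}; value = - \log{\left(\frac{257}{16} \right)} - \frac{\sqrt{2}}{2} + \log{\left(2 \right)} + \frac{\sqrt{29}}{2}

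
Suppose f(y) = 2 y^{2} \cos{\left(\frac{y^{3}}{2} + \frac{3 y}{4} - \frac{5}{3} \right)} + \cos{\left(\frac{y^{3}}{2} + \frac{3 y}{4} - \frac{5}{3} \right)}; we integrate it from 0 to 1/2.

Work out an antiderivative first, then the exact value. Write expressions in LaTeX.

The substitution u = \frac{y^{3}}{2} + \frac{3 y}{4} - \frac{5}{3} works: f is exactly (dF/du)*(du/dy) for that inner function.
F(y) = \frac{4 \sin{\left(\frac{y^{3}}{2} + \frac{3 y}{4} - \frac{5}{3} \right)}}{3} is an antiderivative of f.
Check: d/dy[\frac{4 \sin{\left(\frac{y^{3}}{2} + \frac{3 y}{4} - \frac{5}{3} \right)}}{3}] = 2 y^{2} \cos{\left(\frac{y^{3}}{2} + \frac{3 y}{4} - \frac{5}{3} \right)} + \cos{\left(\frac{y^{3}}{2} + \frac{3 y}{4} - \frac{5}{3} \right)} = f(y).
F(1/2) = - \frac{4 \sin{\left(\frac{59}{48} \right)}}{3}; F(0) = - \frac{4 \sin{\left(\frac{5}{3} \right)}}{3}.
Integral = F(1/2) - F(0) = - \frac{4 \sin{\left(\frac{59}{48} \right)}}{3} + \frac{4 \sin{\left(\frac{5}{3} \right)}}{3}.

Antiderivative: F(y) = \frac{4 \sin{\left(\frac{y^{3}}{2} + \frac{3 y}{4} - \frac{5}{3} \right)}}{3}; value = - \frac{4 \sin{\left(\frac{59}{48} \right)}}{3} + \frac{4 \sin{\left(\frac{5}{3} \right)}}{3}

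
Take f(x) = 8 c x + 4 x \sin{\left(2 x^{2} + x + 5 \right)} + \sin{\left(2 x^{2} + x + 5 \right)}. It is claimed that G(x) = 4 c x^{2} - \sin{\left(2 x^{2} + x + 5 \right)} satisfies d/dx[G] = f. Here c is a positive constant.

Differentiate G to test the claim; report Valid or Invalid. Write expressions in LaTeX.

Invalid: d/dx[G] - f = - 4 x \sin{\left(2 x^{2} + x + 5 \right)} - 4 x \cos{\left(2 x^{2} + x + 5 \right)} - \sin{\left(2 x^{2} + x + 5 \right)} - \cos{\left(2 x^{2} + x + 5 \right)}, which is not 0.

d/dx[G] = 8 c x - 4 x \cos{\left(2 x^{2} + x + 5 \right)} - \cos{\left(2 x^{2} + x + 5 \right)}
d/dx[G] - f(x) = - 4 x \sin{\left(2 x^{2} + x + 5 \right)} - 4 x \cos{\left(2 x^{2} + x + 5 \right)} - \sin{\left(2 x^{2} + x + 5 \right)} - \cos{\left(2 x^{2} + x + 5 \right)} != 0.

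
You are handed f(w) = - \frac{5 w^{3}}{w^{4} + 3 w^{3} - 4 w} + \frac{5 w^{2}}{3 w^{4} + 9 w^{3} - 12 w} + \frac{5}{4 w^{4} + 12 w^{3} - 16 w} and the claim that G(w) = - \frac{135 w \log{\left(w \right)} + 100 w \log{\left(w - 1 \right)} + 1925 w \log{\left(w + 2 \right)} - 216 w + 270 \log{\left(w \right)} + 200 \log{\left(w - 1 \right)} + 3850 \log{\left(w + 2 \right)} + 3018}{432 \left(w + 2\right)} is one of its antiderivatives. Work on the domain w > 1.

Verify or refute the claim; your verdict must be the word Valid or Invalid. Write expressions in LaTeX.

d/dw[G] = \frac{- 60 w^{3} + 20 w^{2} + 15}{12 w^{4} + 36 w^{3} - 48 w}
This equals f(w) exactly, so the claim holds.

Valid - the claim checks out under differentiation.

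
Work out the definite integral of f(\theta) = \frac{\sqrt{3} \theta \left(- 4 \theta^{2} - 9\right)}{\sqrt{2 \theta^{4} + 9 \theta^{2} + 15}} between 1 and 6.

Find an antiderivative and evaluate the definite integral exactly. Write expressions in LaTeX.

Antiderivative: F(\theta) = - \sqrt{3} \sqrt{2 \theta^{4} + 9 \theta^{2} + 15}; value = - 3 \sqrt{977} + \sqrt{78}

f matches the chain-rule pattern g'(h)*h' with inner function h(\theta) = \frac{2 \theta^{4}}{3} + 3 \theta^{2} + 5; substituting u = h(\theta) collapses the integral.
F(\theta) = - \sqrt{3} \sqrt{2 \theta^{4} + 9 \theta^{2} + 15} is an antiderivative of f.
Check: d/d\theta[- \sqrt{3} \sqrt{2 \theta^{4} + 9 \theta^{2} + 15}] = \frac{- 4 \sqrt{3} \theta^{3} - 9 \sqrt{3} \theta}{\sqrt{2 \theta^{4} + 9 \theta^{2} + 15}}, which equals f(\theta).
F(6) = - 3 \sqrt{977}; F(1) = - \sqrt{78}.
Integral = F(6) - F(1) = - 3 \sqrt{977} + \sqrt{78}.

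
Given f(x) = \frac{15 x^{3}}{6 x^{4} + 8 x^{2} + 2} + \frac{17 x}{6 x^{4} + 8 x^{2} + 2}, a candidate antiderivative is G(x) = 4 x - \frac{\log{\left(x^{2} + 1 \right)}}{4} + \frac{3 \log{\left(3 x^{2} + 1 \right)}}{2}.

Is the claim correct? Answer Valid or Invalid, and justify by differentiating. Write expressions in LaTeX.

d/dx[G] = \frac{24 x^{4} + 15 x^{3} + 32 x^{2} + 17 x + 8}{6 x^{4} + 8 x^{2} + 2}
d/dx[G] - f(x) = 4 != 0.

Invalid: d/dx[G] - f = 4, which is not 0.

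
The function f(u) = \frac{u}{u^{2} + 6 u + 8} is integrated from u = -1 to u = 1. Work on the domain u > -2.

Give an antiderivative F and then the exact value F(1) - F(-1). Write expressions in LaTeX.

Factor the denominator (\left(u + 2\right) \left(u + 4\right)) and decompose: f = \frac{2}{u + 4} - \frac{1}{u + 2}; each piece integrates to a log, atan, or power term.
F(u) = - \log{\left(u + 2 \right)} + 2 \log{\left(u + 4 \right)} is an antiderivative of f.
Check: d/du[- \log{\left(u + 2 \right)} + 2 \log{\left(u + 4 \right)}] = \frac{u}{u^{2} + 6 u + 8} = f(u).
F(1) = - \log{\left(3 \right)} + 2 \log{\left(5 \right)}; F(-1) = 2 \log{\left(3 \right)}.
Integral = F(1) - F(-1) = - 3 \log{\left(3 \right)} + 2 \log{\left(5 \right)}.

Antiderivative: F(u) = - \log{\left(u + 2 \right)} + 2 \log{\left(u + 4 \right)}; value = - 3 \log{\left(3 \right)} + 2 \log{\left(5 \right)}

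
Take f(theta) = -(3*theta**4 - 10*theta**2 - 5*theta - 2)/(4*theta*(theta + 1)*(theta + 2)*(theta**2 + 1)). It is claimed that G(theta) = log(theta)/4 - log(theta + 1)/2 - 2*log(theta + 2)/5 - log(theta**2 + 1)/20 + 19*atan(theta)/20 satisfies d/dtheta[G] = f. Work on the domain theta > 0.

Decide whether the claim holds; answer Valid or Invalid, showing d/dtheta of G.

d/dtheta[G] = (-3*theta**4 + 10*theta**2 + 5*theta + 2)/(4*theta**5 + 12*theta**4 + 12*theta**3 + 12*theta**2 + 8*theta)
This equals f(theta) exactly, so the claim holds.

Valid: G'(theta) = f(theta).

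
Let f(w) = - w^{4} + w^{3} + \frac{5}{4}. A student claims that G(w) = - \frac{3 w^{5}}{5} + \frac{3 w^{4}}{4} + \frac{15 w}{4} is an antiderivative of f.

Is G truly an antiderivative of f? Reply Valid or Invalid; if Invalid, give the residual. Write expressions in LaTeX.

d/dw[G] = - 3 w^{4} + 3 w^{3} + \frac{15}{4}
d/dw[G] - f(w) = - 2 w^{4} + 2 w^{3} + \frac{5}{2} != 0.

Invalid: d/dw[G] - f = - 2 w^{4} + 2 w^{3} + \frac{5}{2}, which is not 0.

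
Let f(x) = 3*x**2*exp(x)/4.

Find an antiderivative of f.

f has the shape u'v + uv' for u = 3*x**2/4 - 3*x/2 + 3/2 and v = exp(x) — it is the derivative of the product u*v.
Check: d/dx[3*x**2*exp(x)/4 - 3*x*exp(x)/2 + 3*exp(x)/2] = 3*x**2*exp(x)/4 = f(x).

An antiderivative is F(x) = 3*x**2*exp(x)/4 - 3*x*exp(x)/2 + 3*exp(x)/2.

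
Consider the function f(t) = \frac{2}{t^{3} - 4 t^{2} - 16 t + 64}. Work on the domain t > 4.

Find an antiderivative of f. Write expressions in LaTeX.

The denominator factors as \left(t - 4\right)^{2} \left(t + 4\right); partial fractions split f into directly integrable pieces: \frac{1}{32 \left(t + 4\right)} - \frac{1}{32 \left(t - 4\right)} + \frac{1}{4 \left(t - 4\right)^{2}}.
Check: d/dt[\frac{- t \log{\left(t - 4 \right)} + t \log{\left(t + 4 \right)} + 4 \log{\left(t - 4 \right)} - 4 \log{\left(t + 4 \right)} - 8}{32 \left(t - 4\right)}] = \frac{2}{t^{3} - 4 t^{2} - 16 t + 64} = f(t).

An antiderivative is F(t) = \frac{- t \log{\left(t - 4 \right)} + t \log{\left(t + 4 \right)} + 4 \log{\left(t - 4 \right)} - 4 \log{\left(t + 4 \right)} - 8}{32 \left(t - 4\right)}.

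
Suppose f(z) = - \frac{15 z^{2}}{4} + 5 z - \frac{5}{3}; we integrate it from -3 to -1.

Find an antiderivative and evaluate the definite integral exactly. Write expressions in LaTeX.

Antiderivative: F(z) = - \frac{5 z^{3}}{4} + \frac{5 z^{2}}{2} - \frac{5 z}{3}; value = - \frac{335}{6}

The integrand splits into summands that can be handled one at a time.
F(z) = - \frac{5 z^{3}}{4} + \frac{5 z^{2}}{2} - \frac{5 z}{3} is an antiderivative of f.
Check: d/dz[- \frac{5 z^{3}}{4} + \frac{5 z^{2}}{2} - \frac{5 z}{3}] = - \frac{15 z^{2}}{4} + 5 z - \frac{5}{3} = f(z).
F(-1) = \frac{65}{12}; F(-3) = \frac{245}{4}.
Integral = F(-1) - F(-3) = - \frac{335}{6}.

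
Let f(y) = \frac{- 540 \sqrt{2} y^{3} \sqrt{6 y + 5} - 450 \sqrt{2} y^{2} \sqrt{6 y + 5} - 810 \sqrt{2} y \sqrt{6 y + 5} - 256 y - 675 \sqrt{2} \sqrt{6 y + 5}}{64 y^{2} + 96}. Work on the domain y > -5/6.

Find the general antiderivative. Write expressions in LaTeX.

Whatever form F(y) takes, F'(y) = f(y) is non-negotiable.
Check: d/dy[- \frac{27 y^{2} \sqrt{3 y + \frac{5}{2}}}{4} - \frac{45 y \sqrt{3 y + \frac{5}{2}}}{4} - \frac{75 \sqrt{3 y + \frac{5}{2}}}{16} - 2 \log{\left(2 y^{2} + 3 \right)}] = \frac{- 3240 y^{4} - 5400 y^{3} - 7110 y^{2} - 128 \sqrt{2} y \sqrt{6 y + 5} - 8100 y - 3375}{32 \sqrt{2} y^{2} \sqrt{6 y + 5} + 48 \sqrt{2} \sqrt{6 y + 5}}, which equals f(y).

F(y) = - \frac{27 y^{2} \sqrt{3 y + \frac{5}{2}}}{4} - \frac{45 y \sqrt{3 y + \frac{5}{2}}}{4} - \frac{75 \sqrt{3 y + \frac{5}{2}}}{16} - 2 \log{\left(2 y^{2} + 3 \right)} + C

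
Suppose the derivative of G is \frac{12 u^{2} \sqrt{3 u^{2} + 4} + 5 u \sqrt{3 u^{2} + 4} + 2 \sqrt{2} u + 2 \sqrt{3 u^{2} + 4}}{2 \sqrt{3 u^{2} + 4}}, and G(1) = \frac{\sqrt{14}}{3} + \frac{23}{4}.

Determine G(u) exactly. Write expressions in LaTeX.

G(u) = 2 u^{3} + \frac{5 u^{2}}{4} + u + \frac{2 \sqrt{\frac{3 u^{2}}{2} + 2}}{3} + \frac{3}{2}

Since d/du undoes antidifferentiation here, G(u) must give back the stated G'(u).
A general antiderivative is 2 u^{3} + \frac{5 u^{2}}{4} + u + \frac{2 \sqrt{\frac{3 u^{2}}{2} + 2}}{3} + \frac{1}{2} + C.
The condition gives C = \frac{\sqrt{14}}{3} + \frac{23}{4} - (\frac{\sqrt{14}}{3} + \frac{19}{4}) = 1.
So G(u) = 2 u^{3} + \frac{5 u^{2}}{4} + u + \frac{2 \sqrt{\frac{3 u^{2}}{2} + 2}}{3} + \frac{3}{2}.
Check: d/du[2 u^{3} + \frac{5 u^{2}}{4} + u + \frac{2 \sqrt{\frac{3 u^{2}}{2} + 2}}{3} + \frac{3}{2}] = \frac{12 u^{2} \sqrt{3 u^{2} + 4} + 5 u \sqrt{3 u^{2} + 4} + 2 \sqrt{2} u + 2 \sqrt{3 u^{2} + 4}}{2 \sqrt{3 u^{2} + 4}} = G'(u).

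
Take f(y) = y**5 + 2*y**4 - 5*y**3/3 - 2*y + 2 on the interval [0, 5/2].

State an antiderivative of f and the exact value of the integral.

Integrate term by term and add the pieces.
F(y) = y*(10*y**5 + 24*y**4 - 25*y**3 - 60*y + 120)/60 is an antiderivative of f.
Check: d/dy[y*(10*y**5 + 24*y**4 - 25*y**3 - 60*y + 120)/60] = y**5 + 2*y**4 - 5*y**3/3 - 2*y + 2 = f(y).
F(5/2) = 7965/128; F(0) = 0.
Integral = F(5/2) - F(0) = 7965/128.

Antiderivative: F(y) = y*(10*y**5 + 24*y**4 - 25*y**3 - 60*y + 120)/60; value = 7965/128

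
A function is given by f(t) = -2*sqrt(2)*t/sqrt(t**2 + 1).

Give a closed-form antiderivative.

An antiderivative is F(t) = -2*sqrt(2*t**2 + 2).

The substitution u = 2*t**2 + 2 works: f is exactly (dF/du)*(du/dt) for that inner function.
Check: d/dt[-2*sqrt(2*t**2 + 2)] = -2*sqrt(2)*t/sqrt(t**2 + 1) = f(t).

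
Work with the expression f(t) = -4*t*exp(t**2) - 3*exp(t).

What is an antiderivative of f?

An antiderivative is F(t) = -3*exp(t) - 2*exp(t**2).

Integrate term by term and add the pieces.
Check: d/dt[-3*exp(t) - 2*exp(t**2)] = -4*t*exp(t**2) - 3*exp(t) = f(t).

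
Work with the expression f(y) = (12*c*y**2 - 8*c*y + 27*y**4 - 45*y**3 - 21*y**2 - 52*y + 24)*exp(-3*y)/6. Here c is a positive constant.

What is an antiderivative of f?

Recognize the product-rule pattern: f = u'v + uv' with u = -2*c*y**2/3 - 3*y**4/2 + y**3/2 + 5*y**2/3 + 4*y, v = exp(-3*y), so integration by parts undoes it.
Check: d/dy[-y*(4*c*y + 9*y**3 - 3*y**2 - 10*y - 24)*exp(-3*y)/6] = (12*c*y**2 - 8*c*y + 27*y**4 - 45*y**3 - 21*y**2 - 52*y + 24)*exp(-3*y)/6 = f(y).

An antiderivative is F(y) = -y*(4*c*y + 9*y**3 - 3*y**2 - 10*y - 24)*exp(-3*y)/6.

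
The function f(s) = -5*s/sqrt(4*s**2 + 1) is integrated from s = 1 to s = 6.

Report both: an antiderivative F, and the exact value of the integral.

Antiderivative: F(s) = -5*sqrt(4*s**2 + 1)/4; value = -5*sqrt(145)/4 + 5*sqrt(5)/4

The substitution u = 4*s**2 + 1 works: f is exactly (dF/du)*(du/ds) for that inner function.
F(s) = -5*sqrt(4*s**2 + 1)/4 is an antiderivative of f.
Check: d/ds[-5*sqrt(4*s**2 + 1)/4] = -5*s/sqrt(4*s**2 + 1) = f(s).
F(6) = -5*sqrt(145)/4; F(1) = -5*sqrt(5)/4.
Integral = F(6) - F(1) = -5*sqrt(145)/4 + 5*sqrt(5)/4.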